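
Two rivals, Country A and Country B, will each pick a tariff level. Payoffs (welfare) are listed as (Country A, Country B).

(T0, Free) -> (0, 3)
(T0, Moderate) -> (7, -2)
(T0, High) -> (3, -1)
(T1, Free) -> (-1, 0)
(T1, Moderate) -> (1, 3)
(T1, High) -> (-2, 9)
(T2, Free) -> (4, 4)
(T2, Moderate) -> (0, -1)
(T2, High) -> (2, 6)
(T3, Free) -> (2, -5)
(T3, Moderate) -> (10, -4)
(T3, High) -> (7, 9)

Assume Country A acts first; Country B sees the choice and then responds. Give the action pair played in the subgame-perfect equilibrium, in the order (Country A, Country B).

Work backward from Country B's decision.
- T0 → Country B plays Free (best of 3, -2, -1); Country A gets 0.
- T1 → Country B plays High (best of 0, 3, 9); Country A gets -2.
- T2 → Country B plays High (best of 4, -1, 6); Country A gets 2.
- T3 → Country B plays High (best of -5, -4, 9); Country A gets 7.
Maximizing over 0, -2, 2, 7, Country A chooses T3. Subgame-perfect outcome: (T3, High) with payoffs (7, 9).

(T3, High)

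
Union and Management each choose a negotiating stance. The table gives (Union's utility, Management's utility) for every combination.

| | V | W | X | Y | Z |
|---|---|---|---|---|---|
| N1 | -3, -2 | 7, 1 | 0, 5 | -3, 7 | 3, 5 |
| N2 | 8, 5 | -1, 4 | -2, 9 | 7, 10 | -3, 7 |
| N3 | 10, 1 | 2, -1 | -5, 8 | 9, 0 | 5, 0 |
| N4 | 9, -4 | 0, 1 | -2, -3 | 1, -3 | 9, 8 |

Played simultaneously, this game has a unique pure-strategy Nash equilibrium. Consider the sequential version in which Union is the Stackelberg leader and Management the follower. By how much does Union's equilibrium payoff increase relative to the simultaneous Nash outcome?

Work backward from Management's decision.
- N1: BR = Y, leader payoff -3.
- N2: BR = Y, leader payoff 7.
- N3: BR = X, leader payoff -5.
- N4: BR = Z, leader payoff 9.
Union's induced payoffs are -3, 7, -5, 9, so Union commits to N4. Subgame-perfect outcome: (N4, Z) with payoffs (9, 8).
Under simultaneous play:
Union's best replies: V→N3; W→N1; X→N1; Y→N3; Z→N4.
Management's best replies: N1→Y; N2→Y; N3→X; N4→Z.
Only (N4, Z) has each player best-responding; Nash payoffs (9, 8).
Union's commitment gain: 9 − 9 = 0.

0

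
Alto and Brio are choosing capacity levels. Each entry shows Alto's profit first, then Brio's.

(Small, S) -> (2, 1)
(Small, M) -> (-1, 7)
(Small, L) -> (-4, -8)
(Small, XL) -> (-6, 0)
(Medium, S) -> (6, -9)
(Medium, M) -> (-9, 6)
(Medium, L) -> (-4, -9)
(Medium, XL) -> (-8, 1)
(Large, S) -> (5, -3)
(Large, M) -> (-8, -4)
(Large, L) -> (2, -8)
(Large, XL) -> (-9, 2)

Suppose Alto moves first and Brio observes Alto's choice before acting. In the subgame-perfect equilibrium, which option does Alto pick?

Small

Backward induction with Alto moving first.
- Small → Brio plays M (best of 1, 7, -8, 0); Alto gets -1.
- Medium → Brio plays M (best of -9, 6, -9, 1); Alto gets -9.
- Large → Brio plays XL (best of -3, -4, -8, 2); Alto gets -9.
Maximizing over -1, -9, -9, Alto chooses Small. Subgame-perfect outcome: (Small, M) with payoffs (-1, 7).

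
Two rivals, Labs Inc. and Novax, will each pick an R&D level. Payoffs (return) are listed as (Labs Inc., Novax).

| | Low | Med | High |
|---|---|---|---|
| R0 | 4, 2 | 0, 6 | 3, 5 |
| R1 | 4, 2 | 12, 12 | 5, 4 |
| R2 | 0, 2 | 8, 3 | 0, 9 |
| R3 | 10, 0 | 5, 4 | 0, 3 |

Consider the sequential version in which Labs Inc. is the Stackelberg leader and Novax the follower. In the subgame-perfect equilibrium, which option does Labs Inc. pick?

Backward induction with Labs Inc. moving first.
- R0: BR = Med, leader payoff 0.
- R1: BR = Med, leader payoff 12.
- R2: BR = High, leader payoff 0.
- R3: BR = Med, leader payoff 5.
Labs Inc.'s induced payoffs are 0, 12, 0, 5, so Labs Inc. commits to R1. Subgame-perfect outcome: (R1, Med) with payoffs (12, 12).

R1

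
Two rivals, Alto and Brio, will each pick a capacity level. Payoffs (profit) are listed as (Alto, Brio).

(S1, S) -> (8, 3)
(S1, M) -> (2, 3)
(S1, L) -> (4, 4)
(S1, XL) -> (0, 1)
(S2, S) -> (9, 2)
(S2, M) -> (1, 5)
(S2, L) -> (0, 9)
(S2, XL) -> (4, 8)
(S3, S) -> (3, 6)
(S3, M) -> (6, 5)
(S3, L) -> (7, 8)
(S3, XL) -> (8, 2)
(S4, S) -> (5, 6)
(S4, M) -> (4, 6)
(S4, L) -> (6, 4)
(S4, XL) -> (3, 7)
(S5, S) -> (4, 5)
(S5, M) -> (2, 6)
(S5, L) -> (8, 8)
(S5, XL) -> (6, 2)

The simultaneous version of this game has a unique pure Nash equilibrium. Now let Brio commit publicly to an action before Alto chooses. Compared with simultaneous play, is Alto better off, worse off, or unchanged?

Backward induction with Brio moving first.
- S → Alto plays S2 (best of 8, 9, 3, 5, 4); Brio gets 2.
- M → Alto plays S3 (best of 2, 1, 6, 4, 2); Brio gets 5.
- L → Alto plays S5 (best of 4, 0, 7, 6, 8); Brio gets 8.
- XL → Alto plays S3 (best of 0, 4, 8, 3, 6); Brio gets 2.
Among 2, 5, 8, 2, the best is 8 at L. Subgame-perfect outcome: (S5, L) with payoffs (8, 8).
For the simultaneous game, intersect best replies.
Alto's best replies: S→S2; M→S3; L→S5; XL→S3.
Brio's best replies: S1→L; S2→L; S3→L; S4→XL; S5→L.
The unique mutual best reply is (S5, L), giving (8, 8).
Alto earns 8 sequentially versus 8 at the Nash outcome: unchanged.

unchanged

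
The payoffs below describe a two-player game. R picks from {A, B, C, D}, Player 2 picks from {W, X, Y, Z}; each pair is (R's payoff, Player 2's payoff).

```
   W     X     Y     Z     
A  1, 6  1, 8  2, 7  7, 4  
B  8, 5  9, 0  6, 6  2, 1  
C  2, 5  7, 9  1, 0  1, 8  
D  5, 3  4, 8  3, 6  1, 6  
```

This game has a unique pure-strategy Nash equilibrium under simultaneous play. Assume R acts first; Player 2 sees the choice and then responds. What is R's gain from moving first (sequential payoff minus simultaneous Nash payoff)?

Backward induction with R moving first.
- A: Player 2 compares 6, 8, 7, 4 and picks X; R would get 1.
- B: Player 2 compares 5, 0, 6, 1 and picks Y; R would get 6.
- C: Player 2 compares 5, 9, 0, 8 and picks X; R would get 7.
- D: Player 2 compares 3, 8, 6, 6 and picks X; R would get 4.
R's induced payoffs are 1, 6, 7, 4, so R commits to C. Subgame-perfect outcome: (C, X) with payoffs (7, 9).
For the simultaneous game, intersect best replies.
R's best replies: W→B; X→B; Y→B; Z→A.
Player 2's best replies: A→X; B→Y; C→X; D→X.
The unique mutual best reply is (B, Y), giving (6, 6).
R's commitment gain: 7 − 6 = 1.

1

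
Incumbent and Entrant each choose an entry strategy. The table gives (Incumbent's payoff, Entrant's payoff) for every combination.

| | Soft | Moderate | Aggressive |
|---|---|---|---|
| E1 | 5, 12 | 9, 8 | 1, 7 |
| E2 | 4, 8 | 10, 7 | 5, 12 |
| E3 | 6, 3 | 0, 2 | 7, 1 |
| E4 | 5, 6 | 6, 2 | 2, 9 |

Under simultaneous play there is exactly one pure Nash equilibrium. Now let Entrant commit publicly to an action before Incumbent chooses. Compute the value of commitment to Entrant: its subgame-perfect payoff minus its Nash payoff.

Incumbent best-responds to each possible Entrant move:
- Soft → Incumbent plays E3 (best of 5, 4, 6, 5); Entrant gets 3.
- Moderate → Incumbent plays E2 (best of 9, 10, 0, 6); Entrant gets 7.
- Aggressive → Incumbent plays E3 (best of 1, 5, 7, 2); Entrant gets 1.
Maximizing over 3, 7, 1, Entrant chooses Moderate. Subgame-perfect outcome: (E2, Moderate) with payoffs (10, 7).
Under simultaneous play:
Incumbent's best replies: Soft→E3; Moderate→E2; Aggressive→E3.
Entrant's best replies: E1→Soft; E2→Aggressive; E3→Soft; E4→Aggressive.
The unique mutual best reply is (E3, Soft), giving (6, 3).
Entrant's commitment gain: 7 − 3 = 4.

4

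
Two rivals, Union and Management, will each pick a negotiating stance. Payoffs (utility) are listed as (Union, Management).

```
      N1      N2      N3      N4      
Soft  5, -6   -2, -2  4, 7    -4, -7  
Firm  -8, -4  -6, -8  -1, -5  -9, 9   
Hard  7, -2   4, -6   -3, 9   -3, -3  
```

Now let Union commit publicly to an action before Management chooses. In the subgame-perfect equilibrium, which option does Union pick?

Backward induction with Union moving first.
- Soft → Management plays N3 (best of -6, -2, 7, -7); Union gets 4.
- Firm → Management plays N4 (best of -4, -8, -5, 9); Union gets -9.
- Hard → Management plays N3 (best of -2, -6, 9, -3); Union gets -3.
Among 4, -9, -3, the best is 4 at Soft. Subgame-perfect outcome: (Soft, N3) with payoffs (4, 7).

Soft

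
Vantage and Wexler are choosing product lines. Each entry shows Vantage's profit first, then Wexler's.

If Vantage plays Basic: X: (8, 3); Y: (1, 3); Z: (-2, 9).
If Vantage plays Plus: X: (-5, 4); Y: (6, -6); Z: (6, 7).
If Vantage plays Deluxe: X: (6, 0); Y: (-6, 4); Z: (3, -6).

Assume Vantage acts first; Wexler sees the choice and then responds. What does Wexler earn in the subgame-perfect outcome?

Work backward from Wexler's decision.
- Basic: BR = Z, leader payoff -2.
- Plus: BR = Z, leader payoff 6.
- Deluxe: BR = Y, leader payoff -6.
Among -2, 6, -6, the best is 6 at Plus. Subgame-perfect outcome: (Plus, Z) with payoffs (6, 7).

7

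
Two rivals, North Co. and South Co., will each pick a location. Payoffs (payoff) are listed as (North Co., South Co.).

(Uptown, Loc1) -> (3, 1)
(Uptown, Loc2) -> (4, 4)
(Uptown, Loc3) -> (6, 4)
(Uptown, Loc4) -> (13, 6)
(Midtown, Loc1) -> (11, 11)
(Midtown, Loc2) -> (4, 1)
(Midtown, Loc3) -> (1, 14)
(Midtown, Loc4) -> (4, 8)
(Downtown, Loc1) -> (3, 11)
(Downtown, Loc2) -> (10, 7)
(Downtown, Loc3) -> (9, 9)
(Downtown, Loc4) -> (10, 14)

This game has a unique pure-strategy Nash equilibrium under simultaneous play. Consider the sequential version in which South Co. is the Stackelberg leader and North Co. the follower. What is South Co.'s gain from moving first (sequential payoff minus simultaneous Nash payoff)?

5

Work backward from North Co.'s decision.
- Loc1 → North Co. plays Midtown (best of 3, 11, 3); South Co. gets 11.
- Loc2 → North Co. plays Downtown (best of 4, 4, 10); South Co. gets 7.
- Loc3 → North Co. plays Downtown (best of 6, 1, 9); South Co. gets 9.
- Loc4 → North Co. plays Uptown (best of 13, 4, 10); South Co. gets 6.
Among 11, 7, 9, 6, the best is 11 at Loc1. Subgame-perfect outcome: (Midtown, Loc1) with payoffs (11, 11).
Now find the simultaneous Nash equilibrium.
North Co.'s best replies: Loc1→Midtown; Loc2→Downtown; Loc3→Downtown; Loc4→Uptown.
South Co.'s best replies: Uptown→Loc4; Midtown→Loc3; Downtown→Loc4.
Only (Uptown, Loc4) has each player best-responding; Nash payoffs (13, 6).
South Co.'s commitment gain: 11 − 6 = 5.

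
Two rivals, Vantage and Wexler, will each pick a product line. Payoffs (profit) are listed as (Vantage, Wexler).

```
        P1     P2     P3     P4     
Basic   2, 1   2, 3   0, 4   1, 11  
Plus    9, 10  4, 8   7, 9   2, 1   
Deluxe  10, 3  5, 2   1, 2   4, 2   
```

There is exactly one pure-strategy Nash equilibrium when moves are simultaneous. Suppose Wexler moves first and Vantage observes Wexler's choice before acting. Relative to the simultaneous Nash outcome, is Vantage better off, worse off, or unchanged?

Vantage best-responds to each possible Wexler move:
- P1 → Vantage plays Deluxe (best of 2, 9, 10); Wexler gets 3.
- P2 → Vantage plays Deluxe (best of 2, 4, 5); Wexler gets 2.
- P3 → Vantage plays Plus (best of 0, 7, 1); Wexler gets 9.
- P4 → Vantage plays Deluxe (best of 1, 2, 4); Wexler gets 2.
Among 3, 2, 9, 2, the best is 9 at P3. Subgame-perfect outcome: (Plus, P3) with payoffs (7, 9).
Under simultaneous play:
Vantage's best replies: P1→Deluxe; P2→Deluxe; P3→Plus; P4→Deluxe.
Wexler's best replies: Basic→P4; Plus→P1; Deluxe→P1.
The unique mutual best reply is (Deluxe, P1), giving (10, 3).
Vantage earns 7 sequentially versus 10 at the Nash outcome: worse off.

worse off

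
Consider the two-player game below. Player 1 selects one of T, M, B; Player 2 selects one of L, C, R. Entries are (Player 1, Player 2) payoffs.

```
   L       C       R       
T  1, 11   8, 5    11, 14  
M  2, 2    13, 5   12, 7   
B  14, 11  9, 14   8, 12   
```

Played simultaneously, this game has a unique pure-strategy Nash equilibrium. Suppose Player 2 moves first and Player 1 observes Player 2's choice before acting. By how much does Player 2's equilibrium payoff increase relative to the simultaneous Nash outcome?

Solve by backward induction (Player 2 leads).
- L → Player 1 plays B (best of 1, 2, 14); Player 2 gets 11.
- C → Player 1 plays M (best of 8, 13, 9); Player 2 gets 5.
- R → Player 1 plays M (best of 11, 12, 8); Player 2 gets 7.
Maximizing over 11, 5, 7, Player 2 chooses L. Subgame-perfect outcome: (B, L) with payoffs (14, 11).
For the simultaneous game, intersect best replies.
Player 1's best replies: L→B; C→M; R→M.
Player 2's best replies: T→R; M→R; B→C.
The unique mutual best reply is (M, R), giving (12, 7).
Player 2's commitment gain: 11 − 7 = 4.

4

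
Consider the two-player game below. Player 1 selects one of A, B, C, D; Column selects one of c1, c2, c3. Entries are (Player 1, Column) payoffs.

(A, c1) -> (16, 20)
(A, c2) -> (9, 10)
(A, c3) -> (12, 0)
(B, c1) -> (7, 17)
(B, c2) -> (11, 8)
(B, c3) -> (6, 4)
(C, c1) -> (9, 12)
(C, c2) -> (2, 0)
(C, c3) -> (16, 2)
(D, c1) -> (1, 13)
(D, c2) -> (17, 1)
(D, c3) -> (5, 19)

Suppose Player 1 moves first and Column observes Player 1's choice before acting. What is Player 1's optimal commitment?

A

Column best-responds to each possible Player 1 move:
- A → Column plays c1 (best of 20, 10, 0); Player 1 gets 16.
- B → Column plays c1 (best of 17, 8, 4); Player 1 gets 7.
- C → Column plays c1 (best of 12, 0, 2); Player 1 gets 9.
- D → Column plays c3 (best of 13, 1, 19); Player 1 gets 5.
Maximizing over 16, 7, 9, 5, Player 1 chooses A. Subgame-perfect outcome: (A, c1) with payoffs (16, 20).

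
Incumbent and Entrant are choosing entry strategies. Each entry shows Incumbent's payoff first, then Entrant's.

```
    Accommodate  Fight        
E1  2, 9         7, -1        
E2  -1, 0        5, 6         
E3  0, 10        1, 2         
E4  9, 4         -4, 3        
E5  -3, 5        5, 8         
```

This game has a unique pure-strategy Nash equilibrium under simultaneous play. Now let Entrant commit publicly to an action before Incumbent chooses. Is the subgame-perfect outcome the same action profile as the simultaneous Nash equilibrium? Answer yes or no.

Solve by backward induction (Entrant leads).
- Accommodate: Incumbent compares 2, -1, 0, 9, -3 and picks E4; Entrant would get 4.
- Fight: Incumbent compares 7, 5, 1, -4, 5 and picks E1; Entrant would get -1.
Maximizing over 4, -1, Entrant chooses Accommodate. Subgame-perfect outcome: (E4, Accommodate) with payoffs (9, 4).
For the simultaneous game, intersect best replies.
Incumbent's best replies: Accommodate→E4; Fight→E1.
Entrant's best replies: E1→Accommodate; E2→Fight; E3→Accommodate; E4→Accommodate; E5→Fight.
Only (E4, Accommodate) has each player best-responding; Nash payoffs (9, 4).
Sequential outcome (E4, Accommodate) coincides with the Nash profile (E4, Accommodate).

yes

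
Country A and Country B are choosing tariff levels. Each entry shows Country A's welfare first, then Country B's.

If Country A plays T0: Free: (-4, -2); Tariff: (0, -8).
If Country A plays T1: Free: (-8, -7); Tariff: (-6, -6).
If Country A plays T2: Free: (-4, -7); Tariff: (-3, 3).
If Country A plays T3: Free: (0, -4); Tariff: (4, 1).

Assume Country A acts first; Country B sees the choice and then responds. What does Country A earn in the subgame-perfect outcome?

Backward induction with Country A moving first.
- T0 → Country B plays Free (best of -2, -8); Country A gets -4.
- T1 → Country B plays Tariff (best of -7, -6); Country A gets -6.
- T2 → Country B plays Tariff (best of -7, 3); Country A gets -3.
- T3 → Country B plays Tariff (best of -4, 1); Country A gets 4.
Country A's induced payoffs are -4, -6, -3, 4, so Country A commits to T3. Subgame-perfect outcome: (T3, Tariff) with payoffs (4, 1).

4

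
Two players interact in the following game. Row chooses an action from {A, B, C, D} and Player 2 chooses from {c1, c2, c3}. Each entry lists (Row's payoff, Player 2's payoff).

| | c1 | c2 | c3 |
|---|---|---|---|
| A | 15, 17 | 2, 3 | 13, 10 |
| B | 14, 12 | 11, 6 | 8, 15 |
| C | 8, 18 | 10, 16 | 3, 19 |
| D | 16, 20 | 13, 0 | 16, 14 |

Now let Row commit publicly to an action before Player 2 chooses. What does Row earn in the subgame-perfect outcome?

Backward induction with Row moving first.
- A: Player 2 compares 17, 3, 10 and picks c1; Row would get 15.
- B: Player 2 compares 12, 6, 15 and picks c3; Row would get 8.
- C: Player 2 compares 18, 16, 19 and picks c3; Row would get 3.
- D: Player 2 compares 20, 0, 14 and picks c1; Row would get 16.
Among 15, 8, 3, 16, the best is 16 at D. Subgame-perfect outcome: (D, c1) with payoffs (16, 20).

16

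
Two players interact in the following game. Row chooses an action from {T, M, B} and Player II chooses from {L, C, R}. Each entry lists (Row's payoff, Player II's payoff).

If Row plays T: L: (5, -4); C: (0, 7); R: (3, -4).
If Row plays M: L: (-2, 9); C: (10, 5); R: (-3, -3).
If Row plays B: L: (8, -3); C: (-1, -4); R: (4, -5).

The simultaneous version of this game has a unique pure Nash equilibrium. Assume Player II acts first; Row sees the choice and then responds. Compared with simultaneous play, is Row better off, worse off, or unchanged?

Solve by backward induction (Player II leads).
- L → Row plays B (best of 5, -2, 8); Player II gets -3.
- C → Row plays M (best of 0, 10, -1); Player II gets 5.
- R → Row plays B (best of 3, -3, 4); Player II gets -5.
Player II's induced payoffs are -3, 5, -5, so Player II commits to C. Subgame-perfect outcome: (M, C) with payoffs (10, 5).
Now find the simultaneous Nash equilibrium.
Row's best replies: L→B; C→M; R→B.
Player II's best replies: T→C; M→L; B→L.
The unique mutual best reply is (B, L), giving (8, -3).
Row earns 10 sequentially versus 8 at the Nash outcome: better off.

better off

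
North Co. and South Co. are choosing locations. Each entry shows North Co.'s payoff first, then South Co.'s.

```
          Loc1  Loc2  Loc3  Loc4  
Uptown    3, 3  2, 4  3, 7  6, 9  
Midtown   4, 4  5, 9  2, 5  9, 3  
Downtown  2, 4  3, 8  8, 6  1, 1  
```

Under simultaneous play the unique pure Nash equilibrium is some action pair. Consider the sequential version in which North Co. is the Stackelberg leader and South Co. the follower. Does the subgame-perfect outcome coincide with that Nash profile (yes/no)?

no

Work backward from South Co.'s decision.
- Uptown → South Co. plays Loc4 (best of 3, 4, 7, 9); North Co. gets 6.
- Midtown → South Co. plays Loc2 (best of 4, 9, 5, 3); North Co. gets 5.
- Downtown → South Co. plays Loc2 (best of 4, 8, 6, 1); North Co. gets 3.
Among 6, 5, 3, the best is 6 at Uptown. Subgame-perfect outcome: (Uptown, Loc4) with payoffs (6, 9).
Under simultaneous play:
North Co.'s best replies: Loc1→Midtown; Loc2→Midtown; Loc3→Downtown; Loc4→Midtown.
South Co.'s best replies: Uptown→Loc4; Midtown→Loc2; Downtown→Loc2.
The unique mutual best reply is (Midtown, Loc2), giving (5, 9).
Sequential outcome (Uptown, Loc4) differs from the Nash profile (Midtown, Loc2).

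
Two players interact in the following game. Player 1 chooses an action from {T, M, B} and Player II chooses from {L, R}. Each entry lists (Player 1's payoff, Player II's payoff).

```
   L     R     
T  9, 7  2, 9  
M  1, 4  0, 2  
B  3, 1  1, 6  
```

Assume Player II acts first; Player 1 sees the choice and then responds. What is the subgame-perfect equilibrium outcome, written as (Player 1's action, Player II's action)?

Backward induction with Player II moving first.
- L: Player 1 compares 9, 1, 3 and picks T; Player II would get 7.
- R: Player 1 compares 2, 0, 1 and picks T; Player II would get 9.
Maximizing over 7, 9, Player II chooses R. Subgame-perfect outcome: (T, R) with payoffs (2, 9).

(T, R)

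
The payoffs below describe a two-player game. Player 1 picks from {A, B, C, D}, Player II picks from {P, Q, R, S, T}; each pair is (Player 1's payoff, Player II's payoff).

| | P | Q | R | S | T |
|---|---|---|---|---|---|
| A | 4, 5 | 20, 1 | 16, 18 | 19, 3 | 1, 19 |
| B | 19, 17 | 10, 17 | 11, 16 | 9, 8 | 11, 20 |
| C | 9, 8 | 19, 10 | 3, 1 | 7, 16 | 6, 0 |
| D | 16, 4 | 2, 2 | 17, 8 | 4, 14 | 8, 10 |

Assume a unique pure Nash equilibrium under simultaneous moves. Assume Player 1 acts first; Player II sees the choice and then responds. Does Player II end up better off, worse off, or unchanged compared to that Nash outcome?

Player II best-responds to each possible Player 1 move:
- A: Player II compares 5, 1, 18, 3, 19 and picks T; Player 1 would get 1.
- B: Player II compares 17, 17, 16, 8, 20 and picks T; Player 1 would get 11.
- C: Player II compares 8, 10, 1, 16, 0 and picks S; Player 1 would get 7.
- D: Player II compares 4, 2, 8, 14, 10 and picks S; Player 1 would get 4.
Among 1, 11, 7, 4, the best is 11 at B. Subgame-perfect outcome: (B, T) with payoffs (11, 20).
Now find the simultaneous Nash equilibrium.
Player 1's best replies: P→B; Q→A; R→D; S→A; T→B.
Player II's best replies: A→T; B→T; C→S; D→S.
Only (B, T) has each player best-responding; Nash payoffs (11, 20).
Player II earns 20 sequentially versus 20 at the Nash outcome: unchanged.

unchanged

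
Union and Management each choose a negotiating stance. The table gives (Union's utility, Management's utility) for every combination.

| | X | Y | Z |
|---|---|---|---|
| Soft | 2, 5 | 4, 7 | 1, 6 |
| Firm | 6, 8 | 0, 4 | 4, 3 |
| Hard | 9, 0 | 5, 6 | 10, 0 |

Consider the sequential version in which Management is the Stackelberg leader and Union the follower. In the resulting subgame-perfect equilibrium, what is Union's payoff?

Work backward from Union's decision.
- X: BR = Hard, leader payoff 0.
- Y: BR = Hard, leader payoff 6.
- Z: BR = Hard, leader payoff 0.
Management's induced payoffs are 0, 6, 0, so Management commits to Y. Subgame-perfect outcome: (Hard, Y) with payoffs (5, 6).

5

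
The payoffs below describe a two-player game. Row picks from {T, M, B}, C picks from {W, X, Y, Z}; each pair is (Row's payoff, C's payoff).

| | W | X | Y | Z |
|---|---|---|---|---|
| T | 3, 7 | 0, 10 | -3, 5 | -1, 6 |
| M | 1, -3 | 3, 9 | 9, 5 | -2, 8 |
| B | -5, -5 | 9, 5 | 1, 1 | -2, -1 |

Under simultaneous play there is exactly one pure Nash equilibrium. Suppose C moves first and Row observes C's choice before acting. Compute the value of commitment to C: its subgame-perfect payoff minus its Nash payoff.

Solve by backward induction (C leads).
- W → Row plays T (best of 3, 1, -5); C gets 7.
- X → Row plays B (best of 0, 3, 9); C gets 5.
- Y → Row plays M (best of -3, 9, 1); C gets 5.
- Z → Row plays T (best of -1, -2, -2); C gets 6.
Maximizing over 7, 5, 5, 6, C chooses W. Subgame-perfect outcome: (T, W) with payoffs (3, 7).
For the simultaneous game, intersect best replies.
Row's best replies: W→T; X→B; Y→M; Z→T.
C's best replies: T→X; M→X; B→X.
The unique mutual best reply is (B, X), giving (9, 5).
C's commitment gain: 7 − 5 = 2.

2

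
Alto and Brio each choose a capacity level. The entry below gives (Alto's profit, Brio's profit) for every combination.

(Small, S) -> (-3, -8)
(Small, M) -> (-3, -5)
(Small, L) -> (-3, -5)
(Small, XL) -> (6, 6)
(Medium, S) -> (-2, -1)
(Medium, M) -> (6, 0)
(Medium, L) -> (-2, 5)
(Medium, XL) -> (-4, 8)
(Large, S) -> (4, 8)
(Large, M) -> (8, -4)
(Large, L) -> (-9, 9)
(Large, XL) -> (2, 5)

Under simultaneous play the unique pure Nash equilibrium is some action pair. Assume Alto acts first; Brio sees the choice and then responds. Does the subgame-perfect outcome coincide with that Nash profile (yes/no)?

yes

Work backward from Brio's decision.
- Small: Brio compares -8, -5, -5, 6 and picks XL; Alto would get 6.
- Medium: Brio compares -1, 0, 5, 8 and picks XL; Alto would get -4.
- Large: Brio compares 8, -4, 9, 5 and picks L; Alto would get -9.
Maximizing over 6, -4, -9, Alto chooses Small. Subgame-perfect outcome: (Small, XL) with payoffs (6, 6).
For the simultaneous game, intersect best replies.
Alto's best replies: S→Large; M→Large; L→Medium; XL→Small.
Brio's best replies: Small→XL; Medium→XL; Large→L.
Only (Small, XL) has each player best-responding; Nash payoffs (6, 6).
Sequential outcome (Small, XL) coincides with the Nash profile (Small, XL).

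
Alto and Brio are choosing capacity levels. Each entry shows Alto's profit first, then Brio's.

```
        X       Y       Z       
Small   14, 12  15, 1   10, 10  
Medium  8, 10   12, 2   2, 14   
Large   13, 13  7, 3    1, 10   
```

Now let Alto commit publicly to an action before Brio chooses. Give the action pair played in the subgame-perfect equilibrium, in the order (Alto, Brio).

(Small, X)

Backward induction with Alto moving first.
- Small: Brio compares 12, 1, 10 and picks X; Alto would get 14.
- Medium: Brio compares 10, 2, 14 and picks Z; Alto would get 2.
- Large: Brio compares 13, 3, 10 and picks X; Alto would get 13.
Alto's induced payoffs are 14, 2, 13, so Alto commits to Small. Subgame-perfect outcome: (Small, X) with payoffs (14, 12).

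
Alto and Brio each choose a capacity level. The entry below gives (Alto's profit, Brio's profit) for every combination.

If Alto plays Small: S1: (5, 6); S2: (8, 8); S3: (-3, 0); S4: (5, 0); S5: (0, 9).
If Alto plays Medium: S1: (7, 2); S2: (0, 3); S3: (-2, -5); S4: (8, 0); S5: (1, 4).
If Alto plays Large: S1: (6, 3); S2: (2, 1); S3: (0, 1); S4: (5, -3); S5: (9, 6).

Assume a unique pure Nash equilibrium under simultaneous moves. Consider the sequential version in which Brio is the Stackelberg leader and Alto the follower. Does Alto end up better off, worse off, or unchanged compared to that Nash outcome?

worse off

Alto best-responds to each possible Brio move:
- S1: Alto compares 5, 7, 6 and picks Medium; Brio would get 2.
- S2: Alto compares 8, 0, 2 and picks Small; Brio would get 8.
- S3: Alto compares -3, -2, 0 and picks Large; Brio would get 1.
- S4: Alto compares 5, 8, 5 and picks Medium; Brio would get 0.
- S5: Alto compares 0, 1, 9 and picks Large; Brio would get 6.
Brio's induced payoffs are 2, 8, 1, 0, 6, so Brio commits to S2. Subgame-perfect outcome: (Small, S2) with payoffs (8, 8).
Now find the simultaneous Nash equilibrium.
Alto's best replies: S1→Medium; S2→Small; S3→Large; S4→Medium; S5→Large.
Brio's best replies: Small→S5; Medium→S5; Large→S5.
The unique mutual best reply is (Large, S5), giving (9, 6).
Alto earns 8 sequentially versus 9 at the Nash outcome: worse off.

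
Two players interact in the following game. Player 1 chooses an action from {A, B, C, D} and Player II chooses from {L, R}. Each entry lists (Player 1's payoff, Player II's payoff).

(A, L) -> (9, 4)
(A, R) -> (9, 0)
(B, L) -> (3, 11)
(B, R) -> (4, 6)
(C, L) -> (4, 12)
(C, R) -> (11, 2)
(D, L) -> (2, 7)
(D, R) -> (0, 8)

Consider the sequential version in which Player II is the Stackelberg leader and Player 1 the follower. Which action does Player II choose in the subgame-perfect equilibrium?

L

Solve by backward induction (Player II leads).
- L: Player 1 compares 9, 3, 4, 2 and picks A; Player II would get 4.
- R: Player 1 compares 9, 4, 11, 0 and picks C; Player II would get 2.
Among 4, 2, the best is 4 at L. Subgame-perfect outcome: (A, L) with payoffs (9, 4).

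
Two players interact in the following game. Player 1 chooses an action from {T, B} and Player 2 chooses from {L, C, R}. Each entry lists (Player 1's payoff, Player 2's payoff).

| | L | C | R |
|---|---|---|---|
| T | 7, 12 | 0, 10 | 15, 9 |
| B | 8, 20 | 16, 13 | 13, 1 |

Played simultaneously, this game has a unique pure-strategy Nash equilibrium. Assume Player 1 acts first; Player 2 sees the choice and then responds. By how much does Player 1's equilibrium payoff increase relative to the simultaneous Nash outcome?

0

Solve by backward induction (Player 1 leads).
- T → Player 2 plays L (best of 12, 10, 9); Player 1 gets 7.
- B → Player 2 plays L (best of 20, 13, 1); Player 1 gets 8.
Player 1's induced payoffs are 7, 8, so Player 1 commits to B. Subgame-perfect outcome: (B, L) with payoffs (8, 20).
For the simultaneous game, intersect best replies.
Player 1's best replies: L→B; C→B; R→T.
Player 2's best replies: T→L; B→L.
Only (B, L) has each player best-responding; Nash payoffs (8, 20).
Player 1's commitment gain: 8 − 8 = 0.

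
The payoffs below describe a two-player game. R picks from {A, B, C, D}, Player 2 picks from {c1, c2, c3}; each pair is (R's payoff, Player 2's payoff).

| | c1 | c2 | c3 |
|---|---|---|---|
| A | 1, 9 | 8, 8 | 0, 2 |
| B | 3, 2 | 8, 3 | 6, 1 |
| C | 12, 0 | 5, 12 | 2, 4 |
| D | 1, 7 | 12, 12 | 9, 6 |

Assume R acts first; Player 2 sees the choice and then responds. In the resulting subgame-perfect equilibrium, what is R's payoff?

Solve by backward induction (R leads).
- A: Player 2 compares 9, 8, 2 and picks c1; R would get 1.
- B: Player 2 compares 2, 3, 1 and picks c2; R would get 8.
- C: Player 2 compares 0, 12, 4 and picks c2; R would get 5.
- D: Player 2 compares 7, 12, 6 and picks c2; R would get 12.
Among 1, 8, 5, 12, the best is 12 at D. Subgame-perfect outcome: (D, c2) with payoffs (12, 12).

12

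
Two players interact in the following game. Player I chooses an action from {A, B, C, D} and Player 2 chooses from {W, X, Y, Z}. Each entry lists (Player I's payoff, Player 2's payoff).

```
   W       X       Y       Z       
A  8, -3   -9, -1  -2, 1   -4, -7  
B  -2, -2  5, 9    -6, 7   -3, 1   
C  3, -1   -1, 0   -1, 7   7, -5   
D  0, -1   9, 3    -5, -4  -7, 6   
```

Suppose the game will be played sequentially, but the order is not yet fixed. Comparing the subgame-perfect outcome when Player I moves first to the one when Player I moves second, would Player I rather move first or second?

If Player I leads: Player 2's best replies are A→Y, B→X, C→Y, D→Z; Player I's induced payoffs -2, 5, -1, -7; outcome (B, X), payoffs (5, 9).
If Player 2 leads: Player I's best replies are W→A, X→D, Y→C, Z→C; Player 2's induced payoffs -3, 3, 7, -5; outcome (C, Y), payoffs (-1, 7).
Player I gets 5 moving first and -1 moving second, so Player I prefers to move first.

first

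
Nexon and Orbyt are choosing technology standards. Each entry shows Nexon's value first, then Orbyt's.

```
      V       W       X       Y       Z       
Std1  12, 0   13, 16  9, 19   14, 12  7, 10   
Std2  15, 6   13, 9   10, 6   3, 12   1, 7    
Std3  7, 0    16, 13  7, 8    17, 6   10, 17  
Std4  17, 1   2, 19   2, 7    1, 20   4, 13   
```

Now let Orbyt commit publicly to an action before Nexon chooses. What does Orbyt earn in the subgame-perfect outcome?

Nexon best-responds to each possible Orbyt move:
- V: BR = Std4, leader payoff 1.
- W: BR = Std3, leader payoff 13.
- X: BR = Std2, leader payoff 6.
- Y: BR = Std3, leader payoff 6.
- Z: BR = Std3, leader payoff 17.
Maximizing over 1, 13, 6, 6, 17, Orbyt chooses Z. Subgame-perfect outcome: (Std3, Z) with payoffs (10, 17).

17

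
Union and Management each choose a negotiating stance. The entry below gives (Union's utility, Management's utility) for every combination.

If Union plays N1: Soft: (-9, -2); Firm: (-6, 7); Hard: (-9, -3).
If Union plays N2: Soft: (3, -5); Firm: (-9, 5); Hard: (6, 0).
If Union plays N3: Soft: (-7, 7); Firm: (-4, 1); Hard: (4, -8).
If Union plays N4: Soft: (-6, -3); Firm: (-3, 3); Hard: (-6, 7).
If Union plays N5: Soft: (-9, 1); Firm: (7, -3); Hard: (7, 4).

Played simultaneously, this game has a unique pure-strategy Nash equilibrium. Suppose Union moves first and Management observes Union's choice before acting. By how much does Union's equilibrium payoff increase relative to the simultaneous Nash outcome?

Backward induction with Union moving first.
- N1: BR = Firm, leader payoff -6.
- N2: BR = Firm, leader payoff -9.
- N3: BR = Soft, leader payoff -7.
- N4: BR = Hard, leader payoff -6.
- N5: BR = Hard, leader payoff 7.
Maximizing over -6, -9, -7, -6, 7, Union chooses N5. Subgame-perfect outcome: (N5, Hard) with payoffs (7, 4).
Under simultaneous play:
Union's best replies: Soft→N2; Firm→N5; Hard→N5.
Management's best replies: N1→Firm; N2→Firm; N3→Soft; N4→Hard; N5→Hard.
The unique mutual best reply is (N5, Hard), giving (7, 4).
Union's commitment gain: 7 − 7 = 0.

0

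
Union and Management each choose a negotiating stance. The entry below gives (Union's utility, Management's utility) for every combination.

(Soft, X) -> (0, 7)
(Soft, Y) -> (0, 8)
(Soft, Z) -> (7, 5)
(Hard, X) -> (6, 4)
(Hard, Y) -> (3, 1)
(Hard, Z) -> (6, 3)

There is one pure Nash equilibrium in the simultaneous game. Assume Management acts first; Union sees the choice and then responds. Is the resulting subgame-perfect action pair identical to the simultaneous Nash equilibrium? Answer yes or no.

no

Backward induction with Management moving first.
- X → Union plays Hard (best of 0, 6); Management gets 4.
- Y → Union plays Hard (best of 0, 3); Management gets 1.
- Z → Union plays Soft (best of 7, 6); Management gets 5.
Management's induced payoffs are 4, 1, 5, so Management commits to Z. Subgame-perfect outcome: (Soft, Z) with payoffs (7, 5).
For the simultaneous game, intersect best replies.
Union's best replies: X→Hard; Y→Hard; Z→Soft.
Management's best replies: Soft→Y; Hard→X.
The unique mutual best reply is (Hard, X), giving (6, 4).
Sequential outcome (Soft, Z) differs from the Nash profile (Hard, X).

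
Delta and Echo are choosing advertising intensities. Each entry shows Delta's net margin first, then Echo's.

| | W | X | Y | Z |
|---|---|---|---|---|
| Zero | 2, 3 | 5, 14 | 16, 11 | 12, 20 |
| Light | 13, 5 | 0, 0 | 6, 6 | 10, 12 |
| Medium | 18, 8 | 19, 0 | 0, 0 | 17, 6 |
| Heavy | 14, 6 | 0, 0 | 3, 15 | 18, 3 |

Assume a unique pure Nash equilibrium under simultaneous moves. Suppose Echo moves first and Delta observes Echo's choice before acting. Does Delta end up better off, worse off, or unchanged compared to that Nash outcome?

worse off

Solve by backward induction (Echo leads).
- W: Delta compares 2, 13, 18, 14 and picks Medium; Echo would get 8.
- X: Delta compares 5, 0, 19, 0 and picks Medium; Echo would get 0.
- Y: Delta compares 16, 6, 0, 3 and picks Zero; Echo would get 11.
- Z: Delta compares 12, 10, 17, 18 and picks Heavy; Echo would get 3.
Among 8, 0, 11, 3, the best is 11 at Y. Subgame-perfect outcome: (Zero, Y) with payoffs (16, 11).
Now find the simultaneous Nash equilibrium.
Delta's best replies: W→Medium; X→Medium; Y→Zero; Z→Heavy.
Echo's best replies: Zero→Z; Light→Z; Medium→W; Heavy→Y.
The unique mutual best reply is (Medium, W), giving (18, 8).
Delta earns 16 sequentially versus 18 at the Nash outcome: worse off.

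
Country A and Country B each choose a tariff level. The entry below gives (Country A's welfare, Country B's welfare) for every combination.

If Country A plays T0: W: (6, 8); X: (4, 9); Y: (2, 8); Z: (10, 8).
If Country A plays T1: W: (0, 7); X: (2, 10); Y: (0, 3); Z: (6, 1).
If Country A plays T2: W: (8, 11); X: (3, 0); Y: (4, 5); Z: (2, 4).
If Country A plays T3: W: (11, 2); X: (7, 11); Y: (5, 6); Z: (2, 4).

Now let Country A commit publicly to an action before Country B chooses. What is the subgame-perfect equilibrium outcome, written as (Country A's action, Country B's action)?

(T2, W)

Backward induction with Country A moving first.
- T0: BR = X, leader payoff 4.
- T1: BR = X, leader payoff 2.
- T2: BR = W, leader payoff 8.
- T3: BR = X, leader payoff 7.
Among 4, 2, 8, 7, the best is 8 at T2. Subgame-perfect outcome: (T2, W) with payoffs (8, 11).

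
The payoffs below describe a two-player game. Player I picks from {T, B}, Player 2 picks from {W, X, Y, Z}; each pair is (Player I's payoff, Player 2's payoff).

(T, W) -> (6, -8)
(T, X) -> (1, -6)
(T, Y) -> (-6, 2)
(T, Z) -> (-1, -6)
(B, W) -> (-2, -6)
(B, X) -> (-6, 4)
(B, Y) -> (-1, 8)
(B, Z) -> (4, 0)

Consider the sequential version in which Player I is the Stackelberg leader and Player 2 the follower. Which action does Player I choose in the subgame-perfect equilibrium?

Backward induction with Player I moving first.
- T: Player 2 compares -8, -6, 2, -6 and picks Y; Player I would get -6.
- B: Player 2 compares -6, 4, 8, 0 and picks Y; Player I would get -1.
Among -6, -1, the best is -1 at B. Subgame-perfect outcome: (B, Y) with payoffs (-1, 8).

B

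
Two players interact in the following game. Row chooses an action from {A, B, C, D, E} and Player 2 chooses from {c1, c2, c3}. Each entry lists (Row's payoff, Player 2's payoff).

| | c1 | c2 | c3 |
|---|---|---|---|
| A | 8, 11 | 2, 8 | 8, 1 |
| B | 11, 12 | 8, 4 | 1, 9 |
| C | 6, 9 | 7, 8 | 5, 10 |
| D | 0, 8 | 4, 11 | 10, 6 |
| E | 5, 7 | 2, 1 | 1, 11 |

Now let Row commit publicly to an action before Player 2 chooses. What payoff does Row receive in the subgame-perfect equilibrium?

11

Backward induction with Row moving first.
- A: BR = c1, leader payoff 8.
- B: BR = c1, leader payoff 11.
- C: BR = c3, leader payoff 5.
- D: BR = c2, leader payoff 4.
- E: BR = c3, leader payoff 1.
Maximizing over 8, 11, 5, 4, 1, Row chooses B. Subgame-perfect outcome: (B, c1) with payoffs (11, 12).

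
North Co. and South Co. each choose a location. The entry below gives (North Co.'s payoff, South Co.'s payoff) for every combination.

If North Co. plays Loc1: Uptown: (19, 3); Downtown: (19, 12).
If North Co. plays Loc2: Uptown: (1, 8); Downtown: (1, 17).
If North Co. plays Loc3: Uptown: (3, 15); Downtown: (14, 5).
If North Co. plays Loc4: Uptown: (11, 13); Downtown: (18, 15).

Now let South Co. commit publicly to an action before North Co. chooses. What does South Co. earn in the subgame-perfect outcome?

Work backward from North Co.'s decision.
- Uptown → North Co. plays Loc1 (best of 19, 1, 3, 11); South Co. gets 3.
- Downtown → North Co. plays Loc1 (best of 19, 1, 14, 18); South Co. gets 12.
South Co.'s induced payoffs are 3, 12, so South Co. commits to Downtown. Subgame-perfect outcome: (Loc1, Downtown) with payoffs (19, 12).

12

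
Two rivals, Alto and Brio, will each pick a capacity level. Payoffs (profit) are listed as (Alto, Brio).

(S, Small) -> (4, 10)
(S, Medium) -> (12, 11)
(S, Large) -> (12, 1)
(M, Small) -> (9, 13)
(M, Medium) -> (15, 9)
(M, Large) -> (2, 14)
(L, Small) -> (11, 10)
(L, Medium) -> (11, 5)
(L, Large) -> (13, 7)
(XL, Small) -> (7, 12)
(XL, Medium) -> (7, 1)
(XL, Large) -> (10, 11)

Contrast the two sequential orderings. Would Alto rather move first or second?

If Alto leads: Brio's best replies are S→Medium, M→Large, L→Small, XL→Small; Alto's induced payoffs 12, 2, 11, 7; outcome (S, Medium), payoffs (12, 11).
If Brio leads: Alto's best replies are Small→L, Medium→M, Large→L; Brio's induced payoffs 10, 9, 7; outcome (L, Small), payoffs (11, 10).
Alto gets 12 moving first and 11 moving second, so Alto prefers to move first.

first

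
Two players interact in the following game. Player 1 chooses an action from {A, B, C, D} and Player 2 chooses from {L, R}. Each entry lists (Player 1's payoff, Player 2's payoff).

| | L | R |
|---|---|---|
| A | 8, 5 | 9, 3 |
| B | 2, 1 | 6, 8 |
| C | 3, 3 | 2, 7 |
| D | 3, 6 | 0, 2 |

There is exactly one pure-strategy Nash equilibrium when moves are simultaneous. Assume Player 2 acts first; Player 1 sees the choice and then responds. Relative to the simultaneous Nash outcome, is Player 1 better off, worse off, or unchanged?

unchanged

Work backward from Player 1's decision.
- L: BR = A, leader payoff 5.
- R: BR = A, leader payoff 3.
Maximizing over 5, 3, Player 2 chooses L. Subgame-perfect outcome: (A, L) with payoffs (8, 5).
For the simultaneous game, intersect best replies.
Player 1's best replies: L→A; R→A.
Player 2's best replies: A→L; B→R; C→R; D→L.
The unique mutual best reply is (A, L), giving (8, 5).
Player 1 earns 8 sequentially versus 8 at the Nash outcome: unchanged.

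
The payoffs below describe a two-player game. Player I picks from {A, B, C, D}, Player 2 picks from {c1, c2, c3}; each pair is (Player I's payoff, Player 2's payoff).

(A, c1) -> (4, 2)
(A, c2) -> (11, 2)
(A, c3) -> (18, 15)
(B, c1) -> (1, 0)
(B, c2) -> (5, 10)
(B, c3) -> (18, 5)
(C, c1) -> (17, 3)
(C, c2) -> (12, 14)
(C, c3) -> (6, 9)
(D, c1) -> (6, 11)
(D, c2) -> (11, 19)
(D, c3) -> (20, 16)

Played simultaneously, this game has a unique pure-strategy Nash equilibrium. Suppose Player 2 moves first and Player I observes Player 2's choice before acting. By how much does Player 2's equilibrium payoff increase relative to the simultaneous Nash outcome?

Player I best-responds to each possible Player 2 move:
- c1: BR = C, leader payoff 3.
- c2: BR = C, leader payoff 14.
- c3: BR = D, leader payoff 16.
Maximizing over 3, 14, 16, Player 2 chooses c3. Subgame-perfect outcome: (D, c3) with payoffs (20, 16).
Under simultaneous play:
Player I's best replies: c1→C; c2→C; c3→D.
Player 2's best replies: A→c3; B→c2; C→c2; D→c2.
Only (C, c2) has each player best-responding; Nash payoffs (12, 14).
Player 2's commitment gain: 16 − 14 = 2.

2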